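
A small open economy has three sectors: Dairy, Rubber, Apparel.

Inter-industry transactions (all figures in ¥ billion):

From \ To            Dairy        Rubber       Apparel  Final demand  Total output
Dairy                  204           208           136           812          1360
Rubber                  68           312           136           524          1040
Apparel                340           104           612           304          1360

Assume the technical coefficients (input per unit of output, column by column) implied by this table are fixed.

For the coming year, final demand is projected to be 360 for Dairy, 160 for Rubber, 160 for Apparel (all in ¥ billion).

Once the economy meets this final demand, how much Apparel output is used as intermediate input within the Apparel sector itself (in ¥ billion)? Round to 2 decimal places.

Technical coefficients a_ij = z_ij / X_j:
  a_11 = 204/1360 = 0.15, a_21 = 68/1360 = 0.05, a_31 = 340/1360 = 0.25
  a_12 = 208/1040 = 0.20, a_22 = 312/1040 = 0.30, a_32 = 104/1040 = 0.10
  a_13 = 136/1360 = 0.10, a_23 = 136/1360 = 0.10, a_33 = 612/1360 = 0.45
I − A =
  [   0.85    -0.20    -0.10]
  [  -0.05     0.70    -0.10]
  [  -0.25    -0.10     0.55]
Cofactors of I−A, C_ij = (−1)^(i+j)·(minor ij) (rows/columns in the sector order above):
  C_11 = (0.70)(0.55) − (-0.10)(-0.10) = 0.3750
  C_12 = −[(-0.05)(0.55) − (-0.10)(-0.25)] = 0.0525
  C_13 = (-0.05)(-0.10) − (0.70)(-0.25) = 0.1800
  C_21 = −[(-0.20)(0.55) − (-0.10)(-0.10)] = 0.1200
  C_22 = (0.85)(0.55) − (-0.10)(-0.25) = 0.4425
  C_23 = −[(0.85)(-0.10) − (-0.20)(-0.25)] = 0.1350
  C_31 = (-0.20)(-0.10) − (-0.10)(0.70) = 0.0900
  C_32 = −[(0.85)(-0.10) − (-0.10)(-0.05)] = 0.0900
  C_33 = (0.85)(0.70) − (-0.20)(-0.05) = 0.5850
det(I−A) = Σ_j (I−A)_1j·C_1j = (0.85)(0.3750) + (-0.20)(0.0525) + (-0.10)(0.1800) = 0.29025
adj(I−A) = Cᵀ =
  [ 0.3750   0.1200   0.0900]
  [ 0.0525   0.4425   0.0900]
  [ 0.1800   0.1350   0.5850]
(I − A)⁻¹ = adj(I−A) / det(I−A) ≈
  [   1.2920     0.4134     0.3101]
  [   0.1809     1.5245     0.3101]
  [   0.6202     0.4651     2.0155]
First solve x = (I − A)⁻¹ d = adj(I−A)·d / det(I−A); in particular x_3 = (0.1800·360 + 0.1350·160 + 0.5850·160) / 0.29025 = 180.00 / 0.29025 ≈ 620.1550.
Intermediate flow from 3 to 3: z_33 = a_33 · x_3 = 0.45 × 180.00 / 0.29025 = 81.00 / 0.29025 ≈ 279.07.

z_33 = 279.07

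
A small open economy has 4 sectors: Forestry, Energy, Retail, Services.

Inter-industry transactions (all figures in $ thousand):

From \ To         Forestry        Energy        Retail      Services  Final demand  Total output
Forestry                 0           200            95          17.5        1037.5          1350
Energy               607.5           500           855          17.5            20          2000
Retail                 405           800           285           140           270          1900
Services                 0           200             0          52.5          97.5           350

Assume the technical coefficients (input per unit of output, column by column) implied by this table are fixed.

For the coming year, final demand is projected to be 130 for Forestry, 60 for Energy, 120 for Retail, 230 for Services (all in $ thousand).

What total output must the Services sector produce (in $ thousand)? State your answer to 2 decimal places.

x_S = 351.22

Technical coefficients a_ij = z_ij / X_j:
  a_FF = 0/1350 = 0.00, a_EF = 607.5/1350 = 0.45, a_RF = 405/1350 = 0.30, a_SF = 0/1350 = 0.00
  a_FE = 200/2000 = 0.10, a_EE = 500/2000 = 0.25, a_RE = 800/2000 = 0.40, a_SE = 200/2000 = 0.10
  a_FR = 95/1900 = 0.05, a_ER = 855/1900 = 0.45, a_RR = 285/1900 = 0.15, a_SR = 0/1900 = 0.00
  a_FS = 17.5/350 = 0.05, a_ES = 17.5/350 = 0.05, a_RS = 140/350 = 0.40, a_SS = 52.5/350 = 0.15
I − A =
  [   1.00    -0.10    -0.05    -0.05]
  [  -0.45     0.75    -0.45    -0.05]
  [  -0.30    -0.40     0.85    -0.40]
  [   0.00    -0.10     0.00     0.85]
Compute the cofactors C_ij = (−1)^(i+j)·(3×3 minor ij) of I−A; the adjugate is their transpose:
adj(I−A) = Cᵀ =
  [ 0.366625   0.095500   0.072125   0.061125]
  [ 0.439875   0.709750   0.401625   0.256625]
  [ 0.360750   0.407000   0.592000   0.323750]
  [ 0.051750   0.083500   0.047250   0.385500]
det(I−A) = Σ_j (I−A)_1j·C_1j = (1.00)(0.366625) + (-0.10)(0.439875) + (-0.05)(0.360750) + (-0.05)(0.051750) = 0.3020125
(I − A)⁻¹ = adj(I−A) / det(I−A) ≈
  [   1.2139     0.3162     0.2388     0.2024]
  [   1.4565     2.3501     1.3298     0.8497]
  [   1.1945     1.3476     1.9602     1.0720]
  [   0.1714     0.2765     0.1565     1.2764]
x = (I − A)⁻¹ d = adj(I−A)·d / det(I−A), with det(I−A) = 0.3020125:
  x_F = (0.366625·130 + 0.095500·60 + 0.072125·120 + 0.061125·230) / 0.3020125 = 76.105 / 0.3020125 ≈ 251.99
  x_E = (0.439875·130 + 0.709750·60 + 0.401625·120 + 0.256625·230) / 0.3020125 = 206.9875 / 0.3020125 ≈ 685.36
  x_R = (0.360750·130 + 0.407000·60 + 0.592000·120 + 0.323750·230) / 0.3020125 = 216.82 / 0.3020125 ≈ 717.92
  x_S = (0.051750·130 + 0.083500·60 + 0.047250·120 + 0.385500·230) / 0.3020125 = 106.0725 / 0.3020125 ≈ 351.22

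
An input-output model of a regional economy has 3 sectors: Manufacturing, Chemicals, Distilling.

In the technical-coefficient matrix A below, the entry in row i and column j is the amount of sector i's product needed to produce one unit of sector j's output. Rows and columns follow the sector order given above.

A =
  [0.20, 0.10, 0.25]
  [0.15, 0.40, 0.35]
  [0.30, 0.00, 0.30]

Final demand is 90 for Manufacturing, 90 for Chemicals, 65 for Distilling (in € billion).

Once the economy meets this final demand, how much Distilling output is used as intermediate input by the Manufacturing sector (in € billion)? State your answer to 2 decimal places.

I − A =
  [   0.80    -0.10    -0.25]
  [  -0.15     0.60    -0.35]
  [  -0.30     0.00     0.70]
Cofactors of I−A, C_ij = (−1)^(i+j)·(minor ij) (rows/columns in the sector order above):
  C_11 = (0.60)(0.70) − (-0.35)(0.00) = 0.4200
  C_12 = −[(-0.15)(0.70) − (-0.35)(-0.30)] = 0.2100
  C_13 = (-0.15)(0.00) − (0.60)(-0.30) = 0.1800
  C_21 = −[(-0.10)(0.70) − (-0.25)(0.00)] = 0.0700
  C_22 = (0.80)(0.70) − (-0.25)(-0.30) = 0.4850
  C_23 = −[(0.80)(0.00) − (-0.10)(-0.30)] = 0.0300
  C_31 = (-0.10)(-0.35) − (-0.25)(0.60) = 0.1850
  C_32 = −[(0.80)(-0.35) − (-0.25)(-0.15)] = 0.3175
  C_33 = (0.80)(0.60) − (-0.10)(-0.15) = 0.4650
det(I−A) = Σ_j (I−A)_1j·C_1j = (0.80)(0.4200) + (-0.10)(0.2100) + (-0.25)(0.1800) = 0.2700
adj(I−A) = Cᵀ =
  [ 0.4200   0.0700   0.1850]
  [ 0.2100   0.4850   0.3175]
  [ 0.1800   0.0300   0.4650]
(I − A)⁻¹ = adj(I−A) / det(I−A) ≈
  [   1.5556     0.2593     0.6852]
  [   0.7778     1.7963     1.1759]
  [   0.6667     0.1111     1.7222]
First solve x = (I − A)⁻¹ d = adj(I−A)·d / det(I−A); in particular x_M = (0.4200·90 + 0.0700·90 + 0.1850·65) / 0.2700 = 56.125 / 0.2700 ≈ 207.8704.
Intermediate flow from D to M: z_DM = a_DM · x_M = 0.30 × 56.125 / 0.2700 = 16.8375 / 0.2700 ≈ 62.36.

z_DM = 62.36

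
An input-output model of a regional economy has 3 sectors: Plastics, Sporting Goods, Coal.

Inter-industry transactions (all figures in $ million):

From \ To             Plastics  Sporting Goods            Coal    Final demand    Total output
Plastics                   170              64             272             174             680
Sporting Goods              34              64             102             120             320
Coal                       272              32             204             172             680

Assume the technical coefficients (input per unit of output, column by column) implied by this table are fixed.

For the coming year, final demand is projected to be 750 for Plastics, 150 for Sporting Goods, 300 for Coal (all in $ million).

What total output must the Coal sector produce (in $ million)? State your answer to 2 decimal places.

x_3 = 1709.34

Technical coefficients a_ij = z_ij / X_j:
  a_11 = 170/680 = 0.25, a_21 = 34/680 = 0.05, a_31 = 272/680 = 0.40
  a_12 = 64/320 = 0.20, a_22 = 64/320 = 0.20, a_32 = 32/320 = 0.10
  a_13 = 272/680 = 0.40, a_23 = 102/680 = 0.15, a_33 = 204/680 = 0.30
I − A =
  [   0.75    -0.20    -0.40]
  [  -0.05     0.80    -0.15]
  [  -0.40    -0.10     0.70]
Cofactors of I−A, C_ij = (−1)^(i+j)·(minor ij) (rows/columns in the sector order above):
  C_11 = (0.80)(0.70) − (-0.15)(-0.10) = 0.5450
  C_12 = −[(-0.05)(0.70) − (-0.15)(-0.40)] = 0.0950
  C_13 = (-0.05)(-0.10) − (0.80)(-0.40) = 0.3250
  C_21 = −[(-0.20)(0.70) − (-0.40)(-0.10)] = 0.1800
  C_22 = (0.75)(0.70) − (-0.40)(-0.40) = 0.3650
  C_23 = −[(0.75)(-0.10) − (-0.20)(-0.40)] = 0.1550
  C_31 = (-0.20)(-0.15) − (-0.40)(0.80) = 0.3500
  C_32 = −[(0.75)(-0.15) − (-0.40)(-0.05)] = 0.1325
  C_33 = (0.75)(0.80) − (-0.20)(-0.05) = 0.5900
det(I−A) = Σ_j (I−A)_1j·C_1j = (0.75)(0.5450) + (-0.20)(0.0950) + (-0.40)(0.3250) = 0.25975
adj(I−A) = Cᵀ =
  [ 0.5450   0.1800   0.3500]
  [ 0.0950   0.3650   0.1325]
  [ 0.3250   0.1550   0.5900]
(I − A)⁻¹ = adj(I−A) / det(I−A) ≈
  [   2.0982     0.6930     1.3474]
  [   0.3657     1.4052     0.5101]
  [   1.2512     0.5967     2.2714]
x = (I − A)⁻¹ d = adj(I−A)·d / det(I−A), with det(I−A) = 0.25975:
  x_1 = (0.5450·750 + 0.1800·150 + 0.3500·300) / 0.25975 = 540.75 / 0.25975 ≈ 2081.81
  x_2 = (0.0950·750 + 0.3650·150 + 0.1325·300) / 0.25975 = 165.75 / 0.25975 ≈ 638.11
  x_3 = (0.3250·750 + 0.1550·150 + 0.5900·300) / 0.25975 = 444.00 / 0.25975 ≈ 1709.34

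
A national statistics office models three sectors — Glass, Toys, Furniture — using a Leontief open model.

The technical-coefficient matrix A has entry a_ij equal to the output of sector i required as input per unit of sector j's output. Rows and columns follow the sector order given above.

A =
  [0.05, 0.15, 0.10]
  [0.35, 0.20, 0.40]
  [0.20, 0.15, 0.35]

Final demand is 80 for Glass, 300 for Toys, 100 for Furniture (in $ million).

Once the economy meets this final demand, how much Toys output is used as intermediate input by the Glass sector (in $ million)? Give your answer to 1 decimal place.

z_TG = 80.1

I − A =
  [   0.95    -0.15    -0.10]
  [  -0.35     0.80    -0.40]
  [  -0.20    -0.15     0.65]
Cofactors of I−A, C_ij = (−1)^(i+j)·(minor ij) (rows/columns in the sector order above):
  C_11 = (0.80)(0.65) − (-0.40)(-0.15) = 0.4600
  C_12 = −[(-0.35)(0.65) − (-0.40)(-0.20)] = 0.3075
  C_13 = (-0.35)(-0.15) − (0.80)(-0.20) = 0.2125
  C_21 = −[(-0.15)(0.65) − (-0.10)(-0.15)] = 0.1125
  C_22 = (0.95)(0.65) − (-0.10)(-0.20) = 0.5975
  C_23 = −[(0.95)(-0.15) − (-0.15)(-0.20)] = 0.1725
  C_31 = (-0.15)(-0.40) − (-0.10)(0.80) = 0.1400
  C_32 = −[(0.95)(-0.40) − (-0.10)(-0.35)] = 0.4150
  C_33 = (0.95)(0.80) − (-0.15)(-0.35) = 0.7075
det(I−A) = Σ_j (I−A)_1j·C_1j = (0.95)(0.4600) + (-0.15)(0.3075) + (-0.10)(0.2125) = 0.369625
adj(I−A) = Cᵀ =
  [ 0.4600   0.1125   0.1400]
  [ 0.3075   0.5975   0.4150]
  [ 0.2125   0.1725   0.7075]
(I − A)⁻¹ = adj(I−A) / det(I−A) ≈
  [   1.2445     0.3044     0.3788]
  [   0.8319     1.6165     1.1228]
  [   0.5749     0.4667     1.9141]
First solve x = (I − A)⁻¹ d = adj(I−A)·d / det(I−A); in particular x_G = (0.4600·80 + 0.1125·300 + 0.1400·100) / 0.369625 = 84.55 / 0.369625 ≈ 228.745.
Intermediate flow from T to G: z_TG = a_TG · x_G = 0.35 × 84.55 / 0.369625 = 29.5925 / 0.369625 ≈ 80.1.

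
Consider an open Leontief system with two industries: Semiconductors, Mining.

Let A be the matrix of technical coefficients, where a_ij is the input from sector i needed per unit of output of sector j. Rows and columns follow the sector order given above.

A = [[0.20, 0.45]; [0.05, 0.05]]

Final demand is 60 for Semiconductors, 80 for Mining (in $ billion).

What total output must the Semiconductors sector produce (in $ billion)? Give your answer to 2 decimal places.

x_1 = 126.10

I − A =
  [   0.80    -0.45]
  [  -0.05     0.95]
det(I−A) = (0.80)(0.95) − (-0.45)(-0.05) = 0.7375
adj(I−A) = [[0.95, 0.45], [0.05, 0.80]]
(I − A)⁻¹ = adj(I−A) / det(I−A) ≈
  [   1.2881     0.6102]
  [   0.0678     1.0847]
x = (I − A)⁻¹ d = adj(I−A)·d / det(I−A), with det(I−A) = 0.7375:
  x_1 = (0.95·60 + 0.45·80) / 0.7375 = 93.00 / 0.7375 ≈ 126.10
  x_2 = (0.05·60 + 0.80·80) / 0.7375 = 67.00 / 0.7375 ≈ 90.85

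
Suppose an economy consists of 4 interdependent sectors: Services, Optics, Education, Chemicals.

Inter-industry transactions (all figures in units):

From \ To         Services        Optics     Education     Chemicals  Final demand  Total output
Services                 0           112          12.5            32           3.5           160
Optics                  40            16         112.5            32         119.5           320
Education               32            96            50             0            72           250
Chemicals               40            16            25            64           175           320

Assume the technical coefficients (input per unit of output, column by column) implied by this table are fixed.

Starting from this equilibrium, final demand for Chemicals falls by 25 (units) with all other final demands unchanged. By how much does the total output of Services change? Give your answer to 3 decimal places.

Technical coefficients a_ij = z_ij / X_j:
  a_11 = 0/160 = 0.00, a_21 = 40/160 = 0.25, a_31 = 32/160 = 0.20, a_41 = 40/160 = 0.25
  a_12 = 112/320 = 0.35, a_22 = 16/320 = 0.05, a_32 = 96/320 = 0.30, a_42 = 16/320 = 0.05
  a_13 = 12.5/250 = 0.05, a_23 = 112.5/250 = 0.45, a_33 = 50/250 = 0.20, a_43 = 25/250 = 0.10
  a_14 = 32/320 = 0.10, a_24 = 32/320 = 0.10, a_34 = 0/320 = 0.00, a_44 = 64/320 = 0.20
I − A =
  [   1.00    -0.35    -0.05    -0.10]
  [  -0.25     0.95    -0.45    -0.10]
  [  -0.20    -0.30     0.80     0.00]
  [  -0.25    -0.05    -0.10     0.80]
Compute the cofactors C_ij = (−1)^(i+j)·(3×3 minor ij) of I−A; the adjugate is their transpose:
adj(I−A) = Cᵀ =
  [ 0.493000   0.243000   0.179000   0.092000]
  [ 0.254000   0.610000   0.372500   0.108000]
  [ 0.218500   0.289500   0.651250   0.063500]
  [ 0.197250   0.150250   0.160625   0.510250]
det(I−A) = Σ_j (I−A)_1j·C_1j = (1.00)(0.493000) + (-0.35)(0.254000) + (-0.05)(0.218500) + (-0.10)(0.197250) = 0.37345
(I − A)⁻¹ = adj(I−A) / det(I−A) ≈
  [   1.3201     0.6507     0.4793     0.2464]
  [   0.6801     1.6334     0.9975     0.2892]
  [   0.5851     0.7752     1.7439     0.1700]
  [   0.5282     0.4023     0.4301     1.3663]
Δx = (I − A)⁻¹ Δd with Δd having -25 in the Chemicals component and 0 elsewhere.
So Δx_1 = L_14 · (-25), where L_14 = adj(I−A)_14 / det(I−A) = 0.092000 / 0.37345.
Δx_1 = 0.092000 × (-25) / 0.37345 = -2.30 / 0.37345 ≈ -6.159.

Δx_1 = -6.159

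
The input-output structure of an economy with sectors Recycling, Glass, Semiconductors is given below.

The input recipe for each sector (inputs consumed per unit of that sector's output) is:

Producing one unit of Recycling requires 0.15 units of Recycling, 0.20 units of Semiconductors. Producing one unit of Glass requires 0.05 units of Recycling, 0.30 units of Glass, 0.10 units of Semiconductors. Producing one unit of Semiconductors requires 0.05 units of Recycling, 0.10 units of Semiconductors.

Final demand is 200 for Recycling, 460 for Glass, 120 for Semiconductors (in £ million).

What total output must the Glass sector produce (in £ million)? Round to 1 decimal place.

I − A =
  [   0.85    -0.05    -0.05]
  [   0.00     0.70     0.00]
  [  -0.20    -0.10     0.90]
Cofactors of I−A, C_ij = (−1)^(i+j)·(minor ij) (rows/columns in the sector order above):
  C_11 = (0.70)(0.90) − (0.00)(-0.10) = 0.6300
  C_12 = −[(0.00)(0.90) − (0.00)(-0.20)] = 0.0000
  C_13 = (0.00)(-0.10) − (0.70)(-0.20) = 0.1400
  C_21 = −[(-0.05)(0.90) − (-0.05)(-0.10)] = 0.0500
  C_22 = (0.85)(0.90) − (-0.05)(-0.20) = 0.7550
  C_23 = −[(0.85)(-0.10) − (-0.05)(-0.20)] = 0.0950
  C_31 = (-0.05)(0.00) − (-0.05)(0.70) = 0.0350
  C_32 = −[(0.85)(0.00) − (-0.05)(0.00)] = 0.0000
  C_33 = (0.85)(0.70) − (-0.05)(0.00) = 0.5950
det(I−A) = Σ_j (I−A)_1j·C_1j = (0.85)(0.6300) + (-0.05)(0.0000) + (-0.05)(0.1400) = 0.5285
adj(I−A) = Cᵀ =
  [ 0.6300   0.0500   0.0350]
  [ 0.0000   0.7550   0.0000]
  [ 0.1400   0.0950   0.5950]
(I − A)⁻¹ = adj(I−A) / det(I−A) ≈
  [   1.1921     0.0946     0.0662]
  [   0.0000     1.4286     0.0000]
  [   0.2649     0.1798     1.1258]
x = (I − A)⁻¹ d = adj(I−A)·d / det(I−A), with det(I−A) = 0.5285:
  x_R = (0.6300·200 + 0.0500·460 + 0.0350·120) / 0.5285 = 153.20 / 0.5285 ≈ 289.9
  x_G = (0.0000·200 + 0.7550·460 + 0.0000·120) / 0.5285 = 347.30 / 0.5285 ≈ 657.1
  x_S = (0.1400·200 + 0.0950·460 + 0.5950·120) / 0.5285 = 143.10 / 0.5285 ≈ 270.8

x_G = 657.1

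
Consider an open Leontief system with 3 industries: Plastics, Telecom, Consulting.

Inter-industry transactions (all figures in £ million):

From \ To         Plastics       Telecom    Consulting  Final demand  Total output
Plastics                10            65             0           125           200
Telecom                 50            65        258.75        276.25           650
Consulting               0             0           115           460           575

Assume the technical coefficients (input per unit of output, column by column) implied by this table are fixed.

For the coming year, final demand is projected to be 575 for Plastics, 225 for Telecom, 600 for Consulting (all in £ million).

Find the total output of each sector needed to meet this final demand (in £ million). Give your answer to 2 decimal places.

x_1 = 691.27, x_2 = 817.02, x_3 = 750.00

Technical coefficients a_ij = z_ij / X_j:
  a_11 = 10/200 = 0.05, a_21 = 50/200 = 0.25, a_31 = 0/200 = 0.00
  a_12 = 65/650 = 0.10, a_22 = 65/650 = 0.10, a_32 = 0/650 = 0.00
  a_13 = 0/575 = 0.00, a_23 = 258.75/575 = 0.45, a_33 = 115/575 = 0.20
I − A =
  [   0.95    -0.10     0.00]
  [  -0.25     0.90    -0.45]
  [   0.00     0.00     0.80]
Cofactors of I−A, C_ij = (−1)^(i+j)·(minor ij) (rows/columns in the sector order above):
  C_11 = (0.90)(0.80) − (-0.45)(0.00) = 0.7200
  C_12 = −[(-0.25)(0.80) − (-0.45)(0.00)] = 0.2000
  C_13 = (-0.25)(0.00) − (0.90)(0.00) = 0.0000
  C_21 = −[(-0.10)(0.80) − (0.00)(0.00)] = 0.0800
  C_22 = (0.95)(0.80) − (0.00)(0.00) = 0.7600
  C_23 = −[(0.95)(0.00) − (-0.10)(0.00)] = 0.0000
  C_31 = (-0.10)(-0.45) − (0.00)(0.90) = 0.0450
  C_32 = −[(0.95)(-0.45) − (0.00)(-0.25)] = 0.4275
  C_33 = (0.95)(0.90) − (-0.10)(-0.25) = 0.8300
det(I−A) = Σ_j (I−A)_1j·C_1j = (0.95)(0.7200) + (-0.10)(0.2000) + (0.00)(0.0000) = 0.6640
adj(I−A) = Cᵀ =
  [ 0.7200   0.0800   0.0450]
  [ 0.2000   0.7600   0.4275]
  [ 0.0000   0.0000   0.8300]
(I − A)⁻¹ = adj(I−A) / det(I−A) ≈
  [   1.0843     0.1205     0.0678]
  [   0.3012     1.1446     0.6438]
  [   0.0000     0.0000     1.2500]
x = (I − A)⁻¹ d = adj(I−A)·d / det(I−A), with det(I−A) = 0.6640:
  x_1 = (0.7200·575 + 0.0800·225 + 0.0450·600) / 0.6640 = 459.00 / 0.6640 ≈ 691.27
  x_2 = (0.2000·575 + 0.7600·225 + 0.4275·600) / 0.6640 = 542.50 / 0.6640 ≈ 817.02
  x_3 = (0.0000·575 + 0.0000·225 + 0.8300·600) / 0.6640 = 498.00 / 0.6640 = 750.00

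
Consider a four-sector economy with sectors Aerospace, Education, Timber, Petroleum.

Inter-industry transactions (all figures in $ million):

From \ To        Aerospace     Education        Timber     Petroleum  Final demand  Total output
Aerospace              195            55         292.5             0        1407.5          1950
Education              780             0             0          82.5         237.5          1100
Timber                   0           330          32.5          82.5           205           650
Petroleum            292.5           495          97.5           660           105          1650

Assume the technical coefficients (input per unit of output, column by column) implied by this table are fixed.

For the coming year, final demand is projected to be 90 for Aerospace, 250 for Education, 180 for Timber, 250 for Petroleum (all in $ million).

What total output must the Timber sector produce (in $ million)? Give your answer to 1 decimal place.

x_3 = 368.8

Technical coefficients a_ij = z_ij / X_j:
  a_11 = 195/1950 = 0.10, a_21 = 780/1950 = 0.40, a_31 = 0/1950 = 0.00, a_41 = 292.5/1950 = 0.15
  a_12 = 55/1100 = 0.05, a_22 = 0/1100 = 0.00, a_32 = 330/1100 = 0.30, a_42 = 495/1100 = 0.45
  a_13 = 292.5/650 = 0.45, a_23 = 0/650 = 0.00, a_33 = 32.5/650 = 0.05, a_43 = 97.5/650 = 0.15
  a_14 = 0/1650 = 0.00, a_24 = 82.5/1650 = 0.05, a_34 = 82.5/1650 = 0.05, a_44 = 660/1650 = 0.40
I − A =
  [   0.90    -0.05    -0.45     0.00]
  [  -0.40     1.00     0.00    -0.05]
  [   0.00    -0.30     0.95    -0.05]
  [  -0.15    -0.45    -0.15     0.60]
Compute the cofactors C_ij = (−1)^(i+j)·(3×3 minor ij) of I−A; the adjugate is their transpose:
adj(I−A) = Cᵀ =
  [ 0.538875   0.119250   0.260250   0.031625]
  [ 0.232125   0.502875   0.118125   0.051750]
  [ 0.090750   0.182625   0.507375   0.057500]
  [ 0.331500   0.452625   0.280500   0.782000]
det(I−A) = Σ_j (I−A)_1j·C_1j = (0.90)(0.538875) + (-0.05)(0.232125) + (-0.45)(0.090750) + (0.00)(0.331500) = 0.43254375
(I − A)⁻¹ = adj(I−A) / det(I−A) ≈
  [   1.2458     0.2757     0.6017     0.0731]
  [   0.5367     1.1626     0.2731     0.1196]
  [   0.2098     0.4222     1.1730     0.1329]
  [   0.7664     1.0464     0.6485     1.8079]
x = (I − A)⁻¹ d = adj(I−A)·d / det(I−A), with det(I−A) = 0.43254375:
  x_1 = (0.538875·90 + 0.119250·250 + 0.260250·180 + 0.031625·250) / 0.43254375 = 133.0625 / 0.43254375 ≈ 307.6
  x_2 = (0.232125·90 + 0.502875·250 + 0.118125·180 + 0.051750·250) / 0.43254375 = 180.81 / 0.43254375 ≈ 418.0
  x_3 = (0.090750·90 + 0.182625·250 + 0.507375·180 + 0.057500·250) / 0.43254375 = 159.52625 / 0.43254375 ≈ 368.8
  x_4 = (0.331500·90 + 0.452625·250 + 0.280500·180 + 0.782000·250) / 0.43254375 = 388.98125 / 0.43254375 ≈ 899.3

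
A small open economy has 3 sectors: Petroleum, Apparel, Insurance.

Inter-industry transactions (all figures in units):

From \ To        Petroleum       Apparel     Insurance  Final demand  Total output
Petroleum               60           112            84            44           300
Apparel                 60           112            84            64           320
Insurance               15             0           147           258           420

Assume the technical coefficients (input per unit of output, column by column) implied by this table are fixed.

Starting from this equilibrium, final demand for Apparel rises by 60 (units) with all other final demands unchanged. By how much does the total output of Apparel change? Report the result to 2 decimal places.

Technical coefficients a_ij = z_ij / X_j:
  a_PP = 60/300 = 0.20, a_AP = 60/300 = 0.20, a_IP = 15/300 = 0.05
  a_PA = 112/320 = 0.35, a_AA = 112/320 = 0.35, a_IA = 0/320 = 0.00
  a_PI = 84/420 = 0.20, a_AI = 84/420 = 0.20, a_II = 147/420 = 0.35
I − A =
  [   0.80    -0.35    -0.20]
  [  -0.20     0.65    -0.20]
  [  -0.05     0.00     0.65]
Cofactors of I−A, C_ij = (−1)^(i+j)·(minor ij) (rows/columns in the sector order above):
  C_11 = (0.65)(0.65) − (-0.20)(0.00) = 0.4225
  C_12 = −[(-0.20)(0.65) − (-0.20)(-0.05)] = 0.1400
  C_13 = (-0.20)(0.00) − (0.65)(-0.05) = 0.0325
  C_21 = −[(-0.35)(0.65) − (-0.20)(0.00)] = 0.2275
  C_22 = (0.80)(0.65) − (-0.20)(-0.05) = 0.5100
  C_23 = −[(0.80)(0.00) − (-0.35)(-0.05)] = 0.0175
  C_31 = (-0.35)(-0.20) − (-0.20)(0.65) = 0.2000
  C_32 = −[(0.80)(-0.20) − (-0.20)(-0.20)] = 0.2000
  C_33 = (0.80)(0.65) − (-0.35)(-0.20) = 0.4500
det(I−A) = Σ_j (I−A)_1j·C_1j = (0.80)(0.4225) + (-0.35)(0.1400) + (-0.20)(0.0325) = 0.2825
adj(I−A) = Cᵀ =
  [ 0.4225   0.2275   0.2000]
  [ 0.1400   0.5100   0.2000]
  [ 0.0325   0.0175   0.4500]
(I − A)⁻¹ = adj(I−A) / det(I−A) ≈
  [   1.4956     0.8053     0.7080]
  [   0.4956     1.8053     0.7080]
  [   0.1150     0.0619     1.5929]
Δx = (I − A)⁻¹ Δd with Δd having +60 in the Apparel component and 0 elsewhere.
So Δx_A = L_AA · (+60), where L_AA = adj(I−A)_AA / det(I−A) = 0.5100 / 0.2825.
Δx_A = 0.5100 × (+60) / 0.2825 = 30.60 / 0.2825 ≈ 108.32.

Δx_A = 108.32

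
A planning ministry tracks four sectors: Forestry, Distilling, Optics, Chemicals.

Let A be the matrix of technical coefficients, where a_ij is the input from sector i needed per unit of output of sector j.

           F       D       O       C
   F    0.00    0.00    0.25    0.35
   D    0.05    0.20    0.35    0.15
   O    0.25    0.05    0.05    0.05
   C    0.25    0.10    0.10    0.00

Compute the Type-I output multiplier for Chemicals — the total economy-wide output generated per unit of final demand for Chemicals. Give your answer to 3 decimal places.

I − A =
  [   1.00     0.00    -0.25    -0.35]
  [  -0.05     0.80    -0.35    -0.15]
  [  -0.25    -0.05     0.95    -0.05]
  [  -0.25    -0.10    -0.10     1.00]
Compute the cofactors C_ij = (−1)^(i+j)·(3×3 minor ij) of I−A; the adjugate is their transpose:
adj(I−A) = Cᵀ =
  [ 0.721750   0.048750   0.236500   0.271750]
  [ 0.178500   0.787500   0.358000   0.198500]
  [ 0.210875   0.059375   0.713250   0.118375]
  [ 0.219375   0.096875   0.166250   0.691875]
det(I−A) = Σ_j (I−A)_1j·C_1j = (1.00)(0.721750) + (0.00)(0.178500) + (-0.25)(0.210875) + (-0.35)(0.219375) = 0.59225
(I − A)⁻¹ = adj(I−A) / det(I−A) ≈
  [   1.2187     0.0823     0.3993     0.4588]
  [   0.3014     1.3297     0.6045     0.3352]
  [   0.3561     0.1003     1.2043     0.1999]
  [   0.3704     0.1636     0.2807     1.1682]
The output multiplier for sector j is the column-j sum of the Leontief inverse (I − A)⁻¹ = adj(I−A) / det(I−A).
Column C of adj(I−A): (0.271750, 0.198500, 0.118375, 0.691875); det(I−A) = 0.59225.
m_C = (0.271750 + 0.198500 + 0.118375 + 0.691875) / 0.59225 = 1.2805 / 0.59225 ≈ 2.162.

m_C = 2.162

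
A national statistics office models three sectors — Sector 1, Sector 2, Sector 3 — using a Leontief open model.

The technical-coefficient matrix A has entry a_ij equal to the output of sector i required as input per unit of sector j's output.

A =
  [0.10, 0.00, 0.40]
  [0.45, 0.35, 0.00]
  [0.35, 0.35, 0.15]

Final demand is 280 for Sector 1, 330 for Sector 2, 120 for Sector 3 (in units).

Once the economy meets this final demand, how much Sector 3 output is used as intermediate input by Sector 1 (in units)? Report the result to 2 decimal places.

z_31 = 236.66

I − A =
  [   0.90     0.00    -0.40]
  [  -0.45     0.65     0.00]
  [  -0.35    -0.35     0.85]
Cofactors of I−A, C_ij = (−1)^(i+j)·(minor ij) (rows/columns in the sector order above):
  C_11 = (0.65)(0.85) − (0.00)(-0.35) = 0.5525
  C_12 = −[(-0.45)(0.85) − (0.00)(-0.35)] = 0.3825
  C_13 = (-0.45)(-0.35) − (0.65)(-0.35) = 0.3850
  C_21 = −[(0.00)(0.85) − (-0.40)(-0.35)] = 0.1400
  C_22 = (0.90)(0.85) − (-0.40)(-0.35) = 0.6250
  C_23 = −[(0.90)(-0.35) − (0.00)(-0.35)] = 0.3150
  C_31 = (0.00)(0.00) − (-0.40)(0.65) = 0.2600
  C_32 = −[(0.90)(0.00) − (-0.40)(-0.45)] = 0.1800
  C_33 = (0.90)(0.65) − (0.00)(-0.45) = 0.5850
det(I−A) = Σ_j (I−A)_1j·C_1j = (0.90)(0.5525) + (0.00)(0.3825) + (-0.40)(0.3850) = 0.34325
adj(I−A) = Cᵀ =
  [ 0.5525   0.1400   0.2600]
  [ 0.3825   0.6250   0.1800]
  [ 0.3850   0.3150   0.5850]
(I − A)⁻¹ = adj(I−A) / det(I−A) ≈
  [   1.6096     0.4079     0.7575]
  [   1.1143     1.8208     0.5244]
  [   1.1216     0.9177     1.7043]
First solve x = (I − A)⁻¹ d = adj(I−A)·d / det(I−A); in particular x_1 = (0.5525·280 + 0.1400·330 + 0.2600·120) / 0.34325 = 232.10 / 0.34325 ≈ 676.1835.
Intermediate flow from 3 to 1: z_31 = a_31 · x_1 = 0.35 × 232.10 / 0.34325 = 81.235 / 0.34325 ≈ 236.66.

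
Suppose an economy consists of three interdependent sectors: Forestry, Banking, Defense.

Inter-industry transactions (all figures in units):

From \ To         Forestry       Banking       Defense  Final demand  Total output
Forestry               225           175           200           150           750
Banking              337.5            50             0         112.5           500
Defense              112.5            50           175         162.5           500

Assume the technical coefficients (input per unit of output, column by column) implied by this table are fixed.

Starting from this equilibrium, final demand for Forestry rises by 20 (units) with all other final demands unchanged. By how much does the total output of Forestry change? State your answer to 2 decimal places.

Δx_F = 49.76

Technical coefficients a_ij = z_ij / X_j:
  a_FF = 225/750 = 0.30, a_BF = 337.5/750 = 0.45, a_DF = 112.5/750 = 0.15
  a_FB = 175/500 = 0.35, a_BB = 50/500 = 0.10, a_DB = 50/500 = 0.10
  a_FD = 200/500 = 0.40, a_BD = 0/500 = 0.00, a_DD = 175/500 = 0.35
I − A =
  [   0.70    -0.35    -0.40]
  [  -0.45     0.90     0.00]
  [  -0.15    -0.10     0.65]
Cofactors of I−A, C_ij = (−1)^(i+j)·(minor ij) (rows/columns in the sector order above):
  C_11 = (0.90)(0.65) − (0.00)(-0.10) = 0.5850
  C_12 = −[(-0.45)(0.65) − (0.00)(-0.15)] = 0.2925
  C_13 = (-0.45)(-0.10) − (0.90)(-0.15) = 0.1800
  C_21 = −[(-0.35)(0.65) − (-0.40)(-0.10)] = 0.2675
  C_22 = (0.70)(0.65) − (-0.40)(-0.15) = 0.3950
  C_23 = −[(0.70)(-0.10) − (-0.35)(-0.15)] = 0.1225
  C_31 = (-0.35)(0.00) − (-0.40)(0.90) = 0.3600
  C_32 = −[(0.70)(0.00) − (-0.40)(-0.45)] = 0.1800
  C_33 = (0.70)(0.90) − (-0.35)(-0.45) = 0.4725
det(I−A) = Σ_j (I−A)_1j·C_1j = (0.70)(0.5850) + (-0.35)(0.2925) + (-0.40)(0.1800) = 0.235125
adj(I−A) = Cᵀ =
  [ 0.5850   0.2675   0.3600]
  [ 0.2925   0.3950   0.1800]
  [ 0.1800   0.1225   0.4725]
(I − A)⁻¹ = adj(I−A) / det(I−A) ≈
  [   2.4880     1.1377     1.5311]
  [   1.2440     1.6800     0.7656]
  [   0.7656     0.5210     2.0096]
Δx = (I − A)⁻¹ Δd with Δd having +20 in the Forestry component and 0 elsewhere.
So Δx_F = L_FF · (+20), where L_FF = adj(I−A)_FF / det(I−A) = 0.5850 / 0.235125.
Δx_F = 0.5850 × (+20) / 0.235125 = 11.70 / 0.235125 ≈ 49.76.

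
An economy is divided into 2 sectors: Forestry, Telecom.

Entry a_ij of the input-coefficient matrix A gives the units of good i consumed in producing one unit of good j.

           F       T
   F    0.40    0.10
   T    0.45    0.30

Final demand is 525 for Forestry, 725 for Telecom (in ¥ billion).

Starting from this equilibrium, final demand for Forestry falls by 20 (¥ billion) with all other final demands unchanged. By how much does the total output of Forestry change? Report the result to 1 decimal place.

Δx_F = -37.3

I − A =
  [   0.60    -0.10]
  [  -0.45     0.70]
det(I−A) = (0.60)(0.70) − (-0.10)(-0.45) = 0.3750
adj(I−A) = [[0.70, 0.10], [0.45, 0.60]]
(I − A)⁻¹ = adj(I−A) / det(I−A) ≈
  [   1.8667     0.2667]
  [   1.2000     1.6000]
Δx = (I − A)⁻¹ Δd with Δd having -20 in the Forestry component and 0 elsewhere.
So Δx_F = L_FF · (-20), where L_FF = adj(I−A)_FF / det(I−A) = 0.70 / 0.3750.
Δx_F = 0.70 × (-20) / 0.3750 = -14.00 / 0.3750 ≈ -37.3.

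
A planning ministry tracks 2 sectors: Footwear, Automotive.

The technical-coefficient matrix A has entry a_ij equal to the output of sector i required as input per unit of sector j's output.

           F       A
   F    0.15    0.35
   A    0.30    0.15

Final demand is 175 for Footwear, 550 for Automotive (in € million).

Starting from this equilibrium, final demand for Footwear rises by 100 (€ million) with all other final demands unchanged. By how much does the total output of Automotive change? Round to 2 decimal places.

Δx_A = 48.58

I − A =
  [   0.85    -0.35]
  [  -0.30     0.85]
det(I−A) = (0.85)(0.85) − (-0.35)(-0.30) = 0.6175
adj(I−A) = [[0.85, 0.35], [0.30, 0.85]]
(I − A)⁻¹ = adj(I−A) / det(I−A) ≈
  [   1.3765     0.5668]
  [   0.4858     1.3765]
Δx = (I − A)⁻¹ Δd with Δd having +100 in the Footwear component and 0 elsewhere.
So Δx_A = L_AF · (+100), where L_AF = adj(I−A)_AF / det(I−A) = 0.30 / 0.6175.
Δx_A = 0.30 × (+100) / 0.6175 = 30.00 / 0.6175 ≈ 48.58.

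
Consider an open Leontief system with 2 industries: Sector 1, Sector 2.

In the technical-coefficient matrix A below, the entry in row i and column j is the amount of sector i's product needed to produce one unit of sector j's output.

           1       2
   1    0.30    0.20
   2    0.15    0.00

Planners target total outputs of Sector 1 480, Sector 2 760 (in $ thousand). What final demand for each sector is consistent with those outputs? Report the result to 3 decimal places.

d_1 = 184.000, d_2 = 688.000

I − A =
  [   0.70    -0.20]
  [  -0.15     1.00]
d = (I − A) x:
  d_1 = (+0.70)·480 + (-0.20)·760 = 184.000
  d_2 = (-0.15)·480 + (+1.00)·760 = 688.000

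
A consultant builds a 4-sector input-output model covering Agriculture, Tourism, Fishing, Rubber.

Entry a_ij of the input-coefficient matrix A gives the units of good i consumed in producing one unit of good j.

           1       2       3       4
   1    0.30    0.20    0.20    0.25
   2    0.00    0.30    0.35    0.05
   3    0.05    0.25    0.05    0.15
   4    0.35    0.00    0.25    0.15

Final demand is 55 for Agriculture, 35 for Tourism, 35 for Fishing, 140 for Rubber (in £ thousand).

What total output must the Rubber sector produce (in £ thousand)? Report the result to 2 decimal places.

I − A =
  [   0.70    -0.20    -0.20    -0.25]
  [   0.00     0.70    -0.35    -0.05]
  [  -0.05    -0.25     0.95    -0.15]
  [  -0.35     0.00    -0.25     0.85]
Compute the cofactors C_ij = (−1)^(i+j)·(3×3 minor ij) of I−A; the adjugate is their transpose:
adj(I−A) = Cᵀ =
  [ 0.461500   0.212125   0.224750   0.187875]
  [ 0.050500   0.433750   0.189875   0.073875]
  [ 0.070875   0.145875   0.351750   0.091500]
  [ 0.210875   0.130250   0.196000   0.393750]
det(I−A) = Σ_j (I−A)_1j·C_1j = (0.70)(0.461500) + (-0.20)(0.050500) + (-0.20)(0.070875) + (-0.25)(0.210875) = 0.24605625
(I − A)⁻¹ = adj(I−A) / det(I−A) ≈
  [   1.8756     0.8621     0.9134     0.7635]
  [   0.2052     1.7628     0.7717     0.3002]
  [   0.2880     0.5929     1.4296     0.3719]
  [   0.8570     0.5294     0.7966     1.6002]
x = (I − A)⁻¹ d = adj(I−A)·d / det(I−A), with det(I−A) = 0.24605625:
  x_1 = (0.461500·55 + 0.212125·35 + 0.224750·35 + 0.187875·140) / 0.24605625 = 66.975625 / 0.24605625 ≈ 272.20
  x_2 = (0.050500·55 + 0.433750·35 + 0.189875·35 + 0.073875·140) / 0.24605625 = 34.946875 / 0.24605625 ≈ 142.03
  x_3 = (0.070875·55 + 0.145875·35 + 0.351750·35 + 0.091500·140) / 0.24605625 = 34.125 / 0.24605625 ≈ 138.69
  x_4 = (0.210875·55 + 0.130250·35 + 0.196000·35 + 0.393750·140) / 0.24605625 = 78.141875 / 0.24605625 ≈ 317.58

x_4 = 317.58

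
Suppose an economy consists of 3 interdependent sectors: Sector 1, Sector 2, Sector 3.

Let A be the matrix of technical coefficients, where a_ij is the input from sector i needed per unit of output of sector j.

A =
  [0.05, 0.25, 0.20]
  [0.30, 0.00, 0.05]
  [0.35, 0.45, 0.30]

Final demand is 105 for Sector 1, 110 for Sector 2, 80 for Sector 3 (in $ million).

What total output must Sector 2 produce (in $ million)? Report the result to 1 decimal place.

x_2 = 200.0

I − A =
  [   0.95    -0.25    -0.20]
  [  -0.30     1.00    -0.05]
  [  -0.35    -0.45     0.70]
Cofactors of I−A, C_ij = (−1)^(i+j)·(minor ij) (rows/columns in the sector order above):
  C_11 = (1.00)(0.70) − (-0.05)(-0.45) = 0.6775
  C_12 = −[(-0.30)(0.70) − (-0.05)(-0.35)] = 0.2275
  C_13 = (-0.30)(-0.45) − (1.00)(-0.35) = 0.4850
  C_21 = −[(-0.25)(0.70) − (-0.20)(-0.45)] = 0.2650
  C_22 = (0.95)(0.70) − (-0.20)(-0.35) = 0.5950
  C_23 = −[(0.95)(-0.45) − (-0.25)(-0.35)] = 0.5150
  C_31 = (-0.25)(-0.05) − (-0.20)(1.00) = 0.2125
  C_32 = −[(0.95)(-0.05) − (-0.20)(-0.30)] = 0.1075
  C_33 = (0.95)(1.00) − (-0.25)(-0.30) = 0.8750
det(I−A) = Σ_j (I−A)_1j·C_1j = (0.95)(0.6775) + (-0.25)(0.2275) + (-0.20)(0.4850) = 0.48975
adj(I−A) = Cᵀ =
  [ 0.6775   0.2650   0.2125]
  [ 0.2275   0.5950   0.1075]
  [ 0.4850   0.5150   0.8750]
(I − A)⁻¹ = adj(I−A) / det(I−A) ≈
  [   1.3834     0.5411     0.4339]
  [   0.4645     1.2149     0.2195]
  [   0.9903     1.0516     1.7866]
x = (I − A)⁻¹ d = adj(I−A)·d / det(I−A), with det(I−A) = 0.48975:
  x_1 = (0.6775·105 + 0.2650·110 + 0.2125·80) / 0.48975 = 117.2875 / 0.48975 ≈ 239.5
  x_2 = (0.2275·105 + 0.5950·110 + 0.1075·80) / 0.48975 = 97.9375 / 0.48975 ≈ 200.0
  x_3 = (0.4850·105 + 0.5150·110 + 0.8750·80) / 0.48975 = 177.575 / 0.48975 ≈ 362.6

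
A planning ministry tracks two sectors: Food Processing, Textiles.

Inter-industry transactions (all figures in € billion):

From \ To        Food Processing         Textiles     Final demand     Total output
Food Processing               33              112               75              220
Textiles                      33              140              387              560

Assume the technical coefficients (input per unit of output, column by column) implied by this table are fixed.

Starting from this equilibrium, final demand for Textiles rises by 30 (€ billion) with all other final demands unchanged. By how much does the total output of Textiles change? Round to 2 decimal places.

Technical coefficients a_ij = z_ij / X_j:
  a_11 = 33/220 = 0.15, a_21 = 33/220 = 0.15
  a_12 = 112/560 = 0.20, a_22 = 140/560 = 0.25
I − A =
  [   0.85    -0.20]
  [  -0.15     0.75]
det(I−A) = (0.85)(0.75) − (-0.20)(-0.15) = 0.6075
adj(I−A) = [[0.75, 0.20], [0.15, 0.85]]
(I − A)⁻¹ = adj(I−A) / det(I−A) ≈
  [   1.2346     0.3292]
  [   0.2469     1.3992]
Δx = (I − A)⁻¹ Δd with Δd having +30 in the Textiles component and 0 elsewhere.
So Δx_2 = L_22 · (+30), where L_22 = adj(I−A)_22 / det(I−A) = 0.85 / 0.6075.
Δx_2 = 0.85 × (+30) / 0.6075 = 25.50 / 0.6075 ≈ 41.98.

Δx_2 = 41.98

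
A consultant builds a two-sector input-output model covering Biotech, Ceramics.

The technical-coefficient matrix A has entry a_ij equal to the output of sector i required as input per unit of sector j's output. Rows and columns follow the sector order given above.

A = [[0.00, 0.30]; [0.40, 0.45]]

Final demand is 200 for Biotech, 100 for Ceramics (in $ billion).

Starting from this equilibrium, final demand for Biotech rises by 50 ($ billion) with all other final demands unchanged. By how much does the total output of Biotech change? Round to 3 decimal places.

Δx_1 = 63.953

I − A =
  [   1.00    -0.30]
  [  -0.40     0.55]
det(I−A) = (1.00)(0.55) − (-0.30)(-0.40) = 0.4300
adj(I−A) = [[0.55, 0.30], [0.40, 1.00]]
(I − A)⁻¹ = adj(I−A) / det(I−A) ≈
  [   1.2791     0.6977]
  [   0.9302     2.3256]
Δx = (I − A)⁻¹ Δd with Δd having +50 in the Biotech component and 0 elsewhere.
So Δx_1 = L_11 · (+50), where L_11 = adj(I−A)_11 / det(I−A) = 0.55 / 0.4300.
Δx_1 = 0.55 × (+50) / 0.4300 = 27.50 / 0.4300 ≈ 63.953.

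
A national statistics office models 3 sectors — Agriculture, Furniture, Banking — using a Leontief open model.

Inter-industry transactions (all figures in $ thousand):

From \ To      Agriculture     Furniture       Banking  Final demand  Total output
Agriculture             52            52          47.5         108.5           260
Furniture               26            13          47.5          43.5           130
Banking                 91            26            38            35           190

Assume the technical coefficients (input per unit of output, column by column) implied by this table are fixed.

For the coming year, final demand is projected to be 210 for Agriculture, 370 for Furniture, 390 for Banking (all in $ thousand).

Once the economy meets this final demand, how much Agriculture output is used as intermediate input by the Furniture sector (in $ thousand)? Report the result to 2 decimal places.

Technical coefficients a_ij = z_ij / X_j:
  a_11 = 52/260 = 0.20, a_21 = 26/260 = 0.10, a_31 = 91/260 = 0.35
  a_12 = 52/130 = 0.40, a_22 = 13/130 = 0.10, a_32 = 26/130 = 0.20
  a_13 = 47.5/190 = 0.25, a_23 = 47.5/190 = 0.25, a_33 = 38/190 = 0.20
I − A =
  [   0.80    -0.40    -0.25]
  [  -0.10     0.90    -0.25]
  [  -0.35    -0.20     0.80]
Cofactors of I−A, C_ij = (−1)^(i+j)·(minor ij) (rows/columns in the sector order above):
  C_11 = (0.90)(0.80) − (-0.25)(-0.20) = 0.6700
  C_12 = −[(-0.10)(0.80) − (-0.25)(-0.35)] = 0.1675
  C_13 = (-0.10)(-0.20) − (0.90)(-0.35) = 0.3350
  C_21 = −[(-0.40)(0.80) − (-0.25)(-0.20)] = 0.3700
  C_22 = (0.80)(0.80) − (-0.25)(-0.35) = 0.5525
  C_23 = −[(0.80)(-0.20) − (-0.40)(-0.35)] = 0.3000
  C_31 = (-0.40)(-0.25) − (-0.25)(0.90) = 0.3250
  C_32 = −[(0.80)(-0.25) − (-0.25)(-0.10)] = 0.2250
  C_33 = (0.80)(0.90) − (-0.40)(-0.10) = 0.6800
det(I−A) = Σ_j (I−A)_1j·C_1j = (0.80)(0.6700) + (-0.40)(0.1675) + (-0.25)(0.3350) = 0.38525
adj(I−A) = Cᵀ =
  [ 0.6700   0.3700   0.3250]
  [ 0.1675   0.5525   0.2250]
  [ 0.3350   0.3000   0.6800]
(I − A)⁻¹ = adj(I−A) / det(I−A) ≈
  [   1.7391     0.9604     0.8436]
  [   0.4348     1.4341     0.5840]
  [   0.8696     0.7787     1.7651]
First solve x = (I − A)⁻¹ d = adj(I−A)·d / det(I−A); in particular x_2 = (0.1675·210 + 0.5525·370 + 0.2250·390) / 0.38525 = 327.35 / 0.38525 ≈ 849.7080.
Intermediate flow from 1 to 2: z_12 = a_12 · x_2 = 0.40 × 327.35 / 0.38525 = 130.94 / 0.38525 ≈ 339.88.

z_12 = 339.88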